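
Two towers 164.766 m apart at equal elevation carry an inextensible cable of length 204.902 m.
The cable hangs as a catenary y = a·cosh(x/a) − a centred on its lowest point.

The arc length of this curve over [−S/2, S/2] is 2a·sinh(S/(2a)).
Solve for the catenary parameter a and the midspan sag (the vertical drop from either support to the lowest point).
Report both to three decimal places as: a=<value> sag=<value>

a=70.506 sag=53.862

seed: a₀ = √(S³/(24(L−S))) = √(164.766³/(24·40.136)) = 68.144174
iter 1: u=1.208951  f(a)=+3.037e+00  f'(a)=-1.359e+00  a ← 68.144174 − (+3.037e+00/-1.359e+00) = 70.378460
iter 2: u=1.170571  f(a)=+1.558e-01  f'(a)=-1.223e+00  a ← 70.378460 − (+1.558e-01/-1.223e+00) = 70.505811
iter 3: u=1.168457  f(a)=+4.588e-04  f'(a)=-1.216e+00  a ← 70.505811 − (+4.588e-04/-1.216e+00) = 70.506188
iter 4: u=1.168451  f(a)=+4.005e-09  f'(a)=-1.216e+00  a ← 70.506188 − (+4.005e-09/-1.216e+00) = 70.506188
iter 5: u=1.168451  f(a)=+0.000e+00  f'(a)=-1.216e+00  a ← 70.506188 − (+0.000e+00/-1.216e+00) = 70.506188
converged: |Δa| < 1e-12 after 5 iterations
sag = a·(cosh(S/(2a)) − 1) = 70.506188·(cosh(1.168451) − 1) = 53.861533
T_max/T_min = cosh(S/(2a)) = 1.763926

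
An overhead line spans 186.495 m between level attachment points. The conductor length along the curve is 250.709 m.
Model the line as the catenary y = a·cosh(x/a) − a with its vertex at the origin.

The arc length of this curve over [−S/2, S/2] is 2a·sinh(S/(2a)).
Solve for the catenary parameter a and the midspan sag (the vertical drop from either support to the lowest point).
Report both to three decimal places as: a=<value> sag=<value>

a=67.991 sag=74.615

seed: a₀ = √(S³/(24(L−S))) = √(186.495³/(24·64.214)) = 64.875439
iter 1: u=1.437331  f(a)=+6.969e+00  f'(a)=-2.420e+00  a ← 64.875439 − (+6.969e+00/-2.420e+00) = 67.755209
iter 2: u=1.376241  f(a)=+4.909e-01  f'(a)=-2.090e+00  a ← 67.755209 − (+4.909e-01/-2.090e+00) = 67.990082
iter 3: u=1.371487  f(a)=+2.844e-03  f'(a)=-2.066e+00  a ← 67.990082 − (+2.844e-03/-2.066e+00) = 67.991458
iter 4: u=1.371459  f(a)=+9.665e-08  f'(a)=-2.066e+00  a ← 67.991458 − (+9.665e-08/-2.066e+00) = 67.991458
iter 5: u=1.371459  f(a)=-5.684e-14  f'(a)=-2.066e+00  a ← 67.991458 − (-5.684e-14/-2.066e+00) = 67.991458
converged: |Δa| < 1e-12 after 5 iterations
sag = a·(cosh(S/(2a)) − 1) = 67.991458·(cosh(1.371459) − 1) = 74.614955
T_max/T_min = cosh(S/(2a)) = 2.097417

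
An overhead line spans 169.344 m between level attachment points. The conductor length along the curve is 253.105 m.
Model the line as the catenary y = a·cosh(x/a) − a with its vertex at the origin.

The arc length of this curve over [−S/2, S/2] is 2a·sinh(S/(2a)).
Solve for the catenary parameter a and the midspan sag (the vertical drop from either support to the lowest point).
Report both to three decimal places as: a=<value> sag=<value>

seed: a₀ = √(S³/(24(L−S))) = √(169.344³/(24·83.761)) = 49.150526
iter 1: u=1.722708  f(a)=+1.334e+01  f'(a)=-4.533e+00  a ← 49.150526 − (+1.334e+01/-4.533e+00) = 52.094260
iter 2: u=1.625361  f(a)=+1.293e+00  f'(a)=-3.694e+00  a ← 52.094260 − (+1.293e+00/-3.694e+00) = 52.444268
iter 3: u=1.614514  f(a)=+1.501e-02  f'(a)=-3.608e+00  a ← 52.444268 − (+1.501e-02/-3.608e+00) = 52.448428
iter 4: u=1.614386  f(a)=+2.075e-06  f'(a)=-3.607e+00  a ← 52.448428 − (+2.075e-06/-3.607e+00) = 52.448428
iter 5: u=1.614386  f(a)=+2.842e-14  f'(a)=-3.607e+00  a ← 52.448428 − (+2.842e-14/-3.607e+00) = 52.448428
converged: |Δa| < 1e-12 after 5 iterations
sag = a·(cosh(S/(2a)) − 1) = 52.448428·(cosh(1.614386) − 1) = 84.541983
T_max/T_min = cosh(S/(2a)) = 2.611907

a=52.448 sag=84.542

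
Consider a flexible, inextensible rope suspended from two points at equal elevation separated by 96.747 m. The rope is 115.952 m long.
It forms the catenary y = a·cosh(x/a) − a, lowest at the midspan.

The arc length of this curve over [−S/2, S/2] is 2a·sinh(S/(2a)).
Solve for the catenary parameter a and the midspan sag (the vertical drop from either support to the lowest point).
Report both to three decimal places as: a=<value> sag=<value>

a=45.588 sag=28.165

seed: a₀ = √(S³/(24(L−S))) = √(96.747³/(24·19.205)) = 44.324463
iter 1: u=1.091350  f(a)=+1.177e+00  f'(a)=-9.743e-01  a ← 44.324463 − (+1.177e+00/-9.743e-01) = 45.532222
iter 2: u=1.062401  f(a)=+4.981e-02  f'(a)=-8.934e-01  a ← 45.532222 − (+4.981e-02/-8.934e-01) = 45.587975
iter 3: u=1.061102  f(a)=+9.798e-05  f'(a)=-8.899e-01  a ← 45.587975 − (+9.798e-05/-8.899e-01) = 45.588085
iter 4: u=1.061100  f(a)=+3.808e-10  f'(a)=-8.898e-01  a ← 45.588085 − (+3.808e-10/-8.898e-01) = 45.588085
iter 5: u=1.061100  f(a)=+1.421e-14  f'(a)=-8.898e-01  a ← 45.588085 − (+1.421e-14/-8.898e-01) = 45.588085
converged: |Δa| < 1e-12 after 5 iterations
sag = a·(cosh(S/(2a)) − 1) = 45.588085·(cosh(1.061100) − 1) = 28.164814
T_max/T_min = cosh(S/(2a)) = 1.617811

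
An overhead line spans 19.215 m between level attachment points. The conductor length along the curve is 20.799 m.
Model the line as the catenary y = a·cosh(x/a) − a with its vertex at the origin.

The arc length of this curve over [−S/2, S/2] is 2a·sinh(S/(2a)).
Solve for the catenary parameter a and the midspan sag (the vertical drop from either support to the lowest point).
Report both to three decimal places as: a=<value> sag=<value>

a=13.827 sag=3.474

seed: a₀ = √(S³/(24(L−S))) = √(19.215³/(24·1.584)) = 13.660839
iter 1: u=0.703288  f(a)=+3.964e-02  f'(a)=-2.436e-01  a ← 13.660839 − (+3.964e-02/-2.436e-01) = 13.823571
iter 2: u=0.695009  f(a)=+7.194e-04  f'(a)=-2.348e-01  a ← 13.823571 − (+7.194e-04/-2.348e-01) = 13.826634
iter 3: u=0.694855  f(a)=+2.467e-07  f'(a)=-2.346e-01  a ← 13.826634 − (+2.467e-07/-2.346e-01) = 13.826635
iter 4: u=0.694855  f(a)=+2.487e-14  f'(a)=-2.346e-01  a ← 13.826635 − (+2.487e-14/-2.346e-01) = 13.826635
converged: |Δa| < 1e-12 after 4 iterations
sag = a·(cosh(S/(2a)) − 1) = 13.826635·(cosh(0.694855) − 1) = 3.474389
T_max/T_min = cosh(S/(2a)) = 1.251282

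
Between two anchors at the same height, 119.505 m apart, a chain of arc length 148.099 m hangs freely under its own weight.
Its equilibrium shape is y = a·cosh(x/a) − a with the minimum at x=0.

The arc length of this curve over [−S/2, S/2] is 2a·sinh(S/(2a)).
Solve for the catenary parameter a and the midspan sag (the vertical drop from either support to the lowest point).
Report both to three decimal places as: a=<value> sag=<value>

a=51.569 sag=38.668

seed: a₀ = √(S³/(24(L−S))) = √(119.505³/(24·28.594)) = 49.869617
iter 1: u=1.198174  f(a)=+2.124e+00  f'(a)=-1.320e+00  a ← 49.869617 − (+2.124e+00/-1.320e+00) = 51.478712
iter 2: u=1.160723  f(a)=+1.071e-01  f'(a)=-1.190e+00  a ← 51.478712 − (+1.071e-01/-1.190e+00) = 51.568748
iter 3: u=1.158696  f(a)=+3.046e-04  f'(a)=-1.183e+00  a ← 51.568748 − (+3.046e-04/-1.183e+00) = 51.569005
iter 4: u=1.158690  f(a)=+2.478e-09  f'(a)=-1.183e+00  a ← 51.569005 − (+2.478e-09/-1.183e+00) = 51.569005
iter 5: u=1.158690  f(a)=+0.000e+00  f'(a)=-1.183e+00  a ← 51.569005 − (+0.000e+00/-1.183e+00) = 51.569005
converged: |Δa| < 1e-12 after 5 iterations
sag = a·(cosh(S/(2a)) − 1) = 51.569005·(cosh(1.158690) − 1) = 38.667854
T_max/T_min = cosh(S/(2a)) = 1.749827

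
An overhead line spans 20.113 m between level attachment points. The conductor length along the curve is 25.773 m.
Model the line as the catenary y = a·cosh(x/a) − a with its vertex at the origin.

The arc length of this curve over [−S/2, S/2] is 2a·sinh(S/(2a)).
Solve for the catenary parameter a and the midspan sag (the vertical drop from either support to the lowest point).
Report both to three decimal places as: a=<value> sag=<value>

a=8.047 sag=7.146

seed: a₀ = √(S³/(24(L−S))) = √(20.113³/(24·5.660)) = 7.739296
iter 1: u=1.299408  f(a)=+4.975e-01  f'(a)=-1.725e+00  a ← 7.739296 − (+4.975e-01/-1.725e+00) = 8.027703
iter 2: u=1.252725  f(a)=+2.916e-02  f'(a)=-1.528e+00  a ← 8.027703 − (+2.916e-02/-1.528e+00) = 8.046785
iter 3: u=1.249754  f(a)=+1.140e-04  f'(a)=-1.516e+00  a ← 8.046785 − (+1.140e-04/-1.516e+00) = 8.046861
iter 4: u=1.249742  f(a)=+1.757e-09  f'(a)=-1.516e+00  a ← 8.046861 − (+1.757e-09/-1.516e+00) = 8.046861
iter 5: u=1.249742  f(a)=+3.553e-15  f'(a)=-1.516e+00  a ← 8.046861 − (+3.553e-15/-1.516e+00) = 8.046861
converged: |Δa| < 1e-12 after 5 iterations
sag = a·(cosh(S/(2a)) − 1) = 8.046861·(cosh(1.249742) − 1) = 7.145698
T_max/T_min = cosh(S/(2a)) = 1.888011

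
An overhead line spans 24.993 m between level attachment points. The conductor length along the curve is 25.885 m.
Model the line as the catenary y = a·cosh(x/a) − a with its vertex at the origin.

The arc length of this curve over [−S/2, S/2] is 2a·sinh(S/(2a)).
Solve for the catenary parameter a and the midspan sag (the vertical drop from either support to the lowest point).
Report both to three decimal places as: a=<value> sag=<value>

seed: a₀ = √(S³/(24(L−S))) = √(24.993³/(24·0.892)) = 27.004711
iter 1: u=0.462753  f(a)=+9.599e-03  f'(a)=-6.749e-02  a ← 27.004711 − (+9.599e-03/-6.749e-02) = 27.146951
iter 2: u=0.460328  f(a)=+7.637e-05  f'(a)=-6.642e-02  a ← 27.146951 − (+7.637e-05/-6.642e-02) = 27.148101
iter 3: u=0.460308  f(a)=+4.920e-09  f'(a)=-6.641e-02  a ← 27.148101 − (+4.920e-09/-6.641e-02) = 27.148101
iter 4: u=0.460308  f(a)=+0.000e+00  f'(a)=-6.641e-02  a ← 27.148101 − (+0.000e+00/-6.641e-02) = 27.148101
converged: |Δa| < 1e-12 after 4 iterations
sag = a·(cosh(S/(2a)) − 1) = 27.148101·(cosh(0.460308) − 1) = 2.927266
T_max/T_min = cosh(S/(2a)) = 1.107826

a=27.148 sag=2.927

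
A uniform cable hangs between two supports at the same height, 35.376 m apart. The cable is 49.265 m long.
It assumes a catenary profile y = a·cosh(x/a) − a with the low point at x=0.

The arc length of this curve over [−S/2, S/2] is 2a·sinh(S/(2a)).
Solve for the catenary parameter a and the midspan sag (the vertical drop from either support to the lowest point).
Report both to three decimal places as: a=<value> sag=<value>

seed: a₀ = √(S³/(24(L−S))) = √(35.376³/(24·13.889)) = 11.524497
iter 1: u=1.534818  f(a)=+1.731e+00  f'(a)=-3.028e+00  a ← 11.524497 − (+1.731e+00/-3.028e+00) = 12.096057
iter 2: u=1.462295  f(a)=+1.371e-01  f'(a)=-2.566e+00  a ← 12.096057 − (+1.371e-01/-2.566e+00) = 12.149486
iter 3: u=1.455864  f(a)=+1.024e-03  f'(a)=-2.528e+00  a ← 12.149486 − (+1.024e-03/-2.528e+00) = 12.149891
iter 4: u=1.455816  f(a)=+5.800e-08  f'(a)=-2.527e+00  a ← 12.149891 − (+5.800e-08/-2.527e+00) = 12.149891
iter 5: u=1.455816  f(a)=+1.421e-14  f'(a)=-2.527e+00  a ← 12.149891 − (+1.421e-14/-2.527e+00) = 12.149891
converged: |Δa| < 1e-12 after 5 iterations
sag = a·(cosh(S/(2a)) − 1) = 12.149891·(cosh(1.455816) − 1) = 15.316086
T_max/T_min = cosh(S/(2a)) = 2.260595

a=12.150 sag=15.316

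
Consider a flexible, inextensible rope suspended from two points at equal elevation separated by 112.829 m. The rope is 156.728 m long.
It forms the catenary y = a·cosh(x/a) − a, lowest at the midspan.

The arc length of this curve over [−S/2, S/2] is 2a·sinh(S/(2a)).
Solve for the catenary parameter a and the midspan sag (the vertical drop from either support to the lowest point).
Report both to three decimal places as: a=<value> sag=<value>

seed: a₀ = √(S³/(24(L−S))) = √(112.829³/(24·43.899)) = 36.923101
iter 1: u=1.527892  f(a)=+5.418e+00  f'(a)=-2.981e+00  a ← 36.923101 − (+5.418e+00/-2.981e+00) = 38.740513
iter 2: u=1.456215  f(a)=+4.257e-01  f'(a)=-2.530e+00  a ← 38.740513 − (+4.257e-01/-2.530e+00) = 38.908814
iter 3: u=1.449916  f(a)=+3.124e-03  f'(a)=-2.493e+00  a ← 38.908814 − (+3.124e-03/-2.493e+00) = 38.910068
iter 4: u=1.449869  f(a)=+1.709e-07  f'(a)=-2.492e+00  a ← 38.910068 − (+1.709e-07/-2.492e+00) = 38.910068
iter 5: u=1.449869  f(a)=+0.000e+00  f'(a)=-2.492e+00  a ← 38.910068 − (+0.000e+00/-2.492e+00) = 38.910068
converged: |Δa| < 1e-12 after 5 iterations
sag = a·(cosh(S/(2a)) − 1) = 38.910068·(cosh(1.449869) − 1) = 48.582274
T_max/T_min = cosh(S/(2a)) = 2.248579

a=38.910 sag=48.582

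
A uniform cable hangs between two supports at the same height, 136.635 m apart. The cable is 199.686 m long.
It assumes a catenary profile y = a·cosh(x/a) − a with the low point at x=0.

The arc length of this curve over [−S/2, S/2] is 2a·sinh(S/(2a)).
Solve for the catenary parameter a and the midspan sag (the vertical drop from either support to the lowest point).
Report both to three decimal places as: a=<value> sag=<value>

a=43.643 sag=65.322

seed: a₀ = √(S³/(24(L−S))) = √(136.635³/(24·63.051)) = 41.057389
iter 1: u=1.663951  f(a)=+9.327e+00  f'(a)=-4.010e+00  a ← 41.057389 − (+9.327e+00/-4.010e+00) = 43.383084
iter 2: u=1.574750  f(a)=+8.512e-01  f'(a)=-3.309e+00  a ← 43.383084 − (+8.512e-01/-3.309e+00) = 43.640316
iter 3: u=1.565468  f(a)=+8.661e-03  f'(a)=-3.242e+00  a ← 43.640316 − (+8.661e-03/-3.242e+00) = 43.642987
iter 4: u=1.565372  f(a)=+9.170e-07  f'(a)=-3.241e+00  a ← 43.642987 − (+9.170e-07/-3.241e+00) = 43.642987
iter 5: u=1.565372  f(a)=+0.000e+00  f'(a)=-3.241e+00  a ← 43.642987 − (+0.000e+00/-3.241e+00) = 43.642987
converged: |Δa| < 1e-12 after 5 iterations
sag = a·(cosh(S/(2a)) − 1) = 43.642987·(cosh(1.565372) − 1) = 65.321846
T_max/T_min = cosh(S/(2a)) = 2.496732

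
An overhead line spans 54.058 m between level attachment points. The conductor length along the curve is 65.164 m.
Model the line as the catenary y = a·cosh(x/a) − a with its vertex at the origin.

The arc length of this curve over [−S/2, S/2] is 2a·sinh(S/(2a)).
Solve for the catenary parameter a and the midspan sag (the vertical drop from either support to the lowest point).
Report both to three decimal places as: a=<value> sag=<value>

seed: a₀ = √(S³/(24(L−S))) = √(54.058³/(24·11.106)) = 24.344760
iter 1: u=1.110259  f(a)=+7.049e-01  f'(a)=-1.030e+00  a ← 24.344760 − (+7.049e-01/-1.030e+00) = 25.029219
iter 2: u=1.079898  f(a)=+3.082e-02  f'(a)=-9.416e-01  a ← 25.029219 − (+3.082e-02/-9.416e-01) = 25.061952
iter 3: u=1.078487  f(a)=+6.489e-05  f'(a)=-9.377e-01  a ← 25.061952 − (+6.489e-05/-9.377e-01) = 25.062021
iter 4: u=1.078484  f(a)=+2.890e-10  f'(a)=-9.377e-01  a ← 25.062021 − (+2.890e-10/-9.377e-01) = 25.062021
iter 5: u=1.078484  f(a)=-1.421e-14  f'(a)=-9.377e-01  a ← 25.062021 − (-1.421e-14/-9.377e-01) = 25.062021
converged: |Δa| < 1e-12 after 5 iterations
sag = a·(cosh(S/(2a)) − 1) = 25.062021·(cosh(1.078484) − 1) = 16.043838
T_max/T_min = cosh(S/(2a)) = 1.640165

a=25.062 sag=16.044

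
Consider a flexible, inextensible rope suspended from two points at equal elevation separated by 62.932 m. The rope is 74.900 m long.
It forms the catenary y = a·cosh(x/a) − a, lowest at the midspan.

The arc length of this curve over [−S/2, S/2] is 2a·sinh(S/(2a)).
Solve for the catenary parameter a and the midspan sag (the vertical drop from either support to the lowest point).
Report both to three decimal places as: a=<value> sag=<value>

seed: a₀ = √(S³/(24(L−S))) = √(62.932³/(24·11.968)) = 29.457161
iter 1: u=1.068195  f(a)=+7.016e-01  f'(a)=-9.091e-01  a ← 29.457161 − (+7.016e-01/-9.091e-01) = 30.228925
iter 2: u=1.040924  f(a)=+2.852e-02  f'(a)=-8.366e-01  a ← 30.228925 − (+2.852e-02/-8.366e-01) = 30.263015
iter 3: u=1.039751  f(a)=+5.154e-05  f'(a)=-8.336e-01  a ← 30.263015 − (+5.154e-05/-8.336e-01) = 30.263077
iter 4: u=1.039749  f(a)=+1.690e-10  f'(a)=-8.336e-01  a ← 30.263077 − (+1.690e-10/-8.336e-01) = 30.263077
iter 5: u=1.039749  f(a)=-1.421e-14  f'(a)=-8.336e-01  a ← 30.263077 − (-1.421e-14/-8.336e-01) = 30.263077
converged: |Δa| < 1e-12 after 5 iterations
sag = a·(cosh(S/(2a)) − 1) = 30.263077·(cosh(1.039749) − 1) = 17.886236
T_max/T_min = cosh(S/(2a)) = 1.591025

a=30.263 sag=17.886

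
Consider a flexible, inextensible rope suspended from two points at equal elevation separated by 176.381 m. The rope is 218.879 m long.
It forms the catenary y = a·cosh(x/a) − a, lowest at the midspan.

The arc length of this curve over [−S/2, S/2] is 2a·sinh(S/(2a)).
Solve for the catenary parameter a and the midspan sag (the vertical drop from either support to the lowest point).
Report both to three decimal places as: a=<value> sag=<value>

a=75.864 sag=57.299

seed: a₀ = √(S³/(24(L−S))) = √(176.381³/(24·42.498)) = 73.347925
iter 1: u=1.202358  f(a)=+3.180e+00  f'(a)=-1.335e+00  a ← 73.347925 − (+3.180e+00/-1.335e+00) = 75.729401
iter 2: u=1.164548  f(a)=+1.614e-01  f'(a)=-1.203e+00  a ← 75.729401 − (+1.614e-01/-1.203e+00) = 75.863618
iter 3: u=1.162487  f(a)=+4.653e-04  f'(a)=-1.196e+00  a ← 75.863618 − (+4.653e-04/-1.196e+00) = 75.864007
iter 4: u=1.162481  f(a)=+3.891e-09  f'(a)=-1.196e+00  a ← 75.864007 − (+3.891e-09/-1.196e+00) = 75.864007
iter 5: u=1.162481  f(a)=+2.842e-14  f'(a)=-1.196e+00  a ← 75.864007 − (+2.842e-14/-1.196e+00) = 75.864007
converged: |Δa| < 1e-12 after 5 iterations
sag = a·(cosh(S/(2a)) − 1) = 75.864007·(cosh(1.162481) − 1) = 57.298870
T_max/T_min = cosh(S/(2a)) = 1.755284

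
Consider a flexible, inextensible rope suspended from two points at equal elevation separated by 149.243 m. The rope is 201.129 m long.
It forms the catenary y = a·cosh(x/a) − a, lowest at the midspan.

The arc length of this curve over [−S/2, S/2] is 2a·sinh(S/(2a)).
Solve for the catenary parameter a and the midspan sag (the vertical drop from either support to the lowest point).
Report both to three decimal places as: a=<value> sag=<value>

a=54.171 sag=60.056

seed: a₀ = √(S³/(24(L−S))) = √(149.243³/(24·51.886)) = 51.666642
iter 1: u=1.444288  f(a)=+5.688e+00  f'(a)=-2.460e+00  a ← 51.666642 − (+5.688e+00/-2.460e+00) = 53.979064
iter 2: u=1.382416  f(a)=+4.042e-01  f'(a)=-2.122e+00  a ← 53.979064 − (+4.042e-01/-2.122e+00) = 54.169566
iter 3: u=1.377554  f(a)=+2.386e-03  f'(a)=-2.097e+00  a ← 54.169566 − (+2.386e-03/-2.097e+00) = 54.170703
iter 4: u=1.377525  f(a)=+8.420e-08  f'(a)=-2.097e+00  a ← 54.170703 − (+8.420e-08/-2.097e+00) = 54.170703
iter 5: u=1.377525  f(a)=+2.842e-14  f'(a)=-2.097e+00  a ← 54.170703 − (+2.842e-14/-2.097e+00) = 54.170703
converged: |Δa| < 1e-12 after 5 iterations
sag = a·(cosh(S/(2a)) − 1) = 54.170703·(cosh(1.377525) − 1) = 60.055755
T_max/T_min = cosh(S/(2a)) = 2.108639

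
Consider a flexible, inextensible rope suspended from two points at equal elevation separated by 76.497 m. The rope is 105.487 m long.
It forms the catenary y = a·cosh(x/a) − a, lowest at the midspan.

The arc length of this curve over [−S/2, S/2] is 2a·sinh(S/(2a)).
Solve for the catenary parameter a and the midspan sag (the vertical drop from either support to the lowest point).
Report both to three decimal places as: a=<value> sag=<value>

a=26.697 sag=32.418

seed: a₀ = √(S³/(24(L−S))) = √(76.497³/(24·28.990)) = 25.365117
iter 1: u=1.507917  f(a)=+3.480e+00  f'(a)=-2.850e+00  a ← 25.365117 − (+3.480e+00/-2.850e+00) = 26.586370
iter 2: u=1.438651  f(a)=+2.671e-01  f'(a)=-2.427e+00  a ← 26.586370 − (+2.671e-01/-2.427e+00) = 26.696410
iter 3: u=1.432721  f(a)=+1.863e-03  f'(a)=-2.394e+00  a ← 26.696410 − (+1.863e-03/-2.394e+00) = 26.697189
iter 4: u=1.432679  f(a)=+9.201e-08  f'(a)=-2.393e+00  a ← 26.697189 − (+9.201e-08/-2.393e+00) = 26.697189
iter 5: u=1.432679  f(a)=+0.000e+00  f'(a)=-2.393e+00  a ← 26.697189 − (+0.000e+00/-2.393e+00) = 26.697189
converged: |Δa| < 1e-12 after 5 iterations
sag = a·(cosh(S/(2a)) − 1) = 26.697189·(cosh(1.432679) − 1) = 32.418094
T_max/T_min = cosh(S/(2a)) = 2.214289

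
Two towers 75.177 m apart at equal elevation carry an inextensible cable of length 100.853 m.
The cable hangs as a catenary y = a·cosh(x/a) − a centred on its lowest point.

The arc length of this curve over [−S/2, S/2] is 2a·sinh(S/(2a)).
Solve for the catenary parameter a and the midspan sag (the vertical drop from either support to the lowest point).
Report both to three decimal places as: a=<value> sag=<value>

a=27.509 sag=29.933

seed: a₀ = √(S³/(24(L−S))) = √(75.177³/(24·25.676)) = 26.257791
iter 1: u=1.431518  f(a)=+2.763e+00  f'(a)=-2.387e+00  a ← 26.257791 − (+2.763e+00/-2.387e+00) = 27.415307
iter 2: u=1.371077  f(a)=+1.932e-01  f'(a)=-2.064e+00  a ← 27.415307 − (+1.932e-01/-2.064e+00) = 27.508922
iter 3: u=1.366411  f(a)=+1.102e-03  f'(a)=-2.040e+00  a ← 27.508922 − (+1.102e-03/-2.040e+00) = 27.509462
iter 4: u=1.366384  f(a)=+3.628e-08  f'(a)=-2.040e+00  a ← 27.509462 − (+3.628e-08/-2.040e+00) = 27.509462
iter 5: u=1.366384  f(a)=-1.421e-14  f'(a)=-2.040e+00  a ← 27.509462 − (-1.421e-14/-2.040e+00) = 27.509462
converged: |Δa| < 1e-12 after 5 iterations
sag = a·(cosh(S/(2a)) − 1) = 27.509462·(cosh(1.366384) − 1) = 29.932704
T_max/T_min = cosh(S/(2a)) = 2.088088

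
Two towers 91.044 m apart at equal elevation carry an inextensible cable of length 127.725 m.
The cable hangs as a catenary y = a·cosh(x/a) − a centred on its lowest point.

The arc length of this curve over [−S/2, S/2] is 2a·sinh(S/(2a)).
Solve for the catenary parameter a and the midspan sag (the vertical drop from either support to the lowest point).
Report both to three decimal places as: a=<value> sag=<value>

seed: a₀ = √(S³/(24(L−S))) = √(91.044³/(24·36.681)) = 29.278633
iter 1: u=1.554786  f(a)=+4.697e+00  f'(a)=-3.166e+00  a ← 29.278633 − (+4.697e+00/-3.166e+00) = 30.762338
iter 2: u=1.479796  f(a)=+3.807e-01  f'(a)=-2.672e+00  a ← 30.762338 − (+3.807e-01/-2.672e+00) = 30.904817
iter 3: u=1.472974  f(a)=+2.987e-03  f'(a)=-2.630e+00  a ← 30.904817 − (+2.987e-03/-2.630e+00) = 30.905953
iter 4: u=1.472920  f(a)=+1.872e-07  f'(a)=-2.630e+00  a ← 30.905953 − (+1.872e-07/-2.630e+00) = 30.905953
iter 5: u=1.472920  f(a)=+0.000e+00  f'(a)=-2.630e+00  a ← 30.905953 − (+0.000e+00/-2.630e+00) = 30.905953
converged: |Δa| < 1e-12 after 5 iterations
sag = a·(cosh(S/(2a)) − 1) = 30.905953·(cosh(1.472920) − 1) = 40.041893
T_max/T_min = cosh(S/(2a)) = 2.295605

a=30.906 sag=40.042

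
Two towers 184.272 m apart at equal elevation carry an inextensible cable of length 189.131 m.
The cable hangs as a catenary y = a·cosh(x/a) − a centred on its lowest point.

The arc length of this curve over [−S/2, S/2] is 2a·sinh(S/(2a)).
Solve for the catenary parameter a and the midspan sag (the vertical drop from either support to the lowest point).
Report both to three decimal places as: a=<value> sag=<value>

a=232.549 sag=18.492

seed: a₀ = √(S³/(24(L−S))) = √(184.272³/(24·4.859)) = 231.638079
iter 1: u=0.397758  f(a)=+3.858e-02  f'(a)=-4.262e-02  a ← 231.638079 − (+3.858e-02/-4.262e-02) = 232.543331
iter 2: u=0.396210  f(a)=+2.273e-04  f'(a)=-4.212e-02  a ← 232.543331 − (+2.273e-04/-4.212e-02) = 232.548729
iter 3: u=0.396201  f(a)=+7.998e-09  f'(a)=-4.212e-02  a ← 232.548729 − (+7.998e-09/-4.212e-02) = 232.548729
iter 4: u=0.396201  f(a)=-2.842e-14  f'(a)=-4.212e-02  a ← 232.548729 − (-2.842e-14/-4.212e-02) = 232.548729
converged: |Δa| < 1e-12 after 4 iterations
sag = a·(cosh(S/(2a)) − 1) = 232.548729·(cosh(0.396201) − 1) = 18.492194
T_max/T_min = cosh(S/(2a)) = 1.079520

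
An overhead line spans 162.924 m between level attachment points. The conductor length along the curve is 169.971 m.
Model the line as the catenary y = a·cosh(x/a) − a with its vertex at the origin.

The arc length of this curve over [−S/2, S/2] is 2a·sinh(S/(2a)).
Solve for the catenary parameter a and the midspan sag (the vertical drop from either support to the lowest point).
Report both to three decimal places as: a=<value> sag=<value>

seed: a₀ = √(S³/(24(L−S))) = √(162.924³/(24·7.047)) = 159.907870
iter 1: u=0.509431  f(a)=+9.201e-02  f'(a)=-9.045e-02  a ← 159.907870 − (+9.201e-02/-9.045e-02) = 160.925140
iter 2: u=0.506211  f(a)=+8.854e-04  f'(a)=-8.871e-02  a ← 160.925140 − (+8.854e-04/-8.871e-02) = 160.935120
iter 3: u=0.506179  f(a)=+8.376e-08  f'(a)=-8.870e-02  a ← 160.935120 − (+8.376e-08/-8.870e-02) = 160.935121
iter 4: u=0.506179  f(a)=+2.842e-14  f'(a)=-8.870e-02  a ← 160.935121 − (+2.842e-14/-8.870e-02) = 160.935121
converged: |Δa| < 1e-12 after 4 iterations
sag = a·(cosh(S/(2a)) − 1) = 160.935121·(cosh(0.506179) − 1) = 21.061166
T_max/T_min = cosh(S/(2a)) = 1.130867

a=160.935 sag=21.061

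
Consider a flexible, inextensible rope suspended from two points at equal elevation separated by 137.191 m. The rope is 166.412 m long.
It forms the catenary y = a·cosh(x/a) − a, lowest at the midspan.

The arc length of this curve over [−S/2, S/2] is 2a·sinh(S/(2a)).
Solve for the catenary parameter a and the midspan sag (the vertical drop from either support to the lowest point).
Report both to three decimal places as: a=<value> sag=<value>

seed: a₀ = √(S³/(24(L−S))) = √(137.191³/(24·29.221)) = 60.678561
iter 1: u=1.130473  f(a)=+1.925e+00  f'(a)=-1.092e+00  a ← 60.678561 − (+1.925e+00/-1.092e+00) = 62.441425
iter 2: u=1.098558  f(a)=+8.708e-02  f'(a)=-9.952e-01  a ← 62.441425 − (+8.708e-02/-9.952e-01) = 62.528921
iter 3: u=1.097020  f(a)=+1.969e-04  f'(a)=-9.907e-01  a ← 62.528921 − (+1.969e-04/-9.907e-01) = 62.529120
iter 4: u=1.097017  f(a)=+1.011e-09  f'(a)=-9.907e-01  a ← 62.529120 − (+1.011e-09/-9.907e-01) = 62.529120
iter 5: u=1.097017  f(a)=+0.000e+00  f'(a)=-9.907e-01  a ← 62.529120 − (+0.000e+00/-9.907e-01) = 62.529120
converged: |Δa| < 1e-12 after 5 iterations
sag = a·(cosh(S/(2a)) − 1) = 62.529120·(cosh(1.097017) − 1) = 41.553200
T_max/T_min = cosh(S/(2a)) = 1.664542

a=62.529 sag=41.553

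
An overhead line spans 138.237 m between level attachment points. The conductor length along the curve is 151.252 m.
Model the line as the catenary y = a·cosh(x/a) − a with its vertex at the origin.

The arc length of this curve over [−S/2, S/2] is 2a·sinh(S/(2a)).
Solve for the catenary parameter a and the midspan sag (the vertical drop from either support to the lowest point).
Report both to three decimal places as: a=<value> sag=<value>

seed: a₀ = √(S³/(24(L−S))) = √(138.237³/(24·13.015)) = 91.962071
iter 1: u=0.751598  f(a)=+3.726e-01  f'(a)=-2.994e-01  a ← 91.962071 − (+3.726e-01/-2.994e-01) = 93.206669
iter 2: u=0.741562  f(a)=+7.699e-03  f'(a)=-2.871e-01  a ← 93.206669 − (+7.699e-03/-2.871e-01) = 93.233484
iter 3: u=0.741348  f(a)=+3.441e-06  f'(a)=-2.869e-01  a ← 93.233484 − (+3.441e-06/-2.869e-01) = 93.233496
iter 4: u=0.741348  f(a)=+6.821e-13  f'(a)=-2.869e-01  a ← 93.233496 − (+6.821e-13/-2.869e-01) = 93.233496
converged: |Δa| < 1e-12 after 4 iterations
sag = a·(cosh(S/(2a)) − 1) = 93.233496·(cosh(0.741348) − 1) = 26.815563
T_max/T_min = cosh(S/(2a)) = 1.287617

a=93.233 sag=26.816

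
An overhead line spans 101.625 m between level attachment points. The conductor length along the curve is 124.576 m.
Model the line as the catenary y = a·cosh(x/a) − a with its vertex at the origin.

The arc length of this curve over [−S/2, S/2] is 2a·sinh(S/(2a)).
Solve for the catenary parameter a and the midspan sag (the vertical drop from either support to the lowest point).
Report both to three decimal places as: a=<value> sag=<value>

seed: a₀ = √(S³/(24(L−S))) = √(101.625³/(24·22.951)) = 43.651021
iter 1: u=1.164062  f(a)=+1.606e+00  f'(a)=-1.201e+00  a ← 43.651021 − (+1.606e+00/-1.201e+00) = 44.988179
iter 2: u=1.129463  f(a)=+7.675e-02  f'(a)=-1.089e+00  a ← 44.988179 − (+7.675e-02/-1.089e+00) = 45.058672
iter 3: u=1.127696  f(a)=+1.948e-04  f'(a)=-1.083e+00  a ← 45.058672 − (+1.948e-04/-1.083e+00) = 45.058852
iter 4: u=1.127692  f(a)=+1.261e-09  f'(a)=-1.083e+00  a ← 45.058852 − (+1.261e-09/-1.083e+00) = 45.058852
iter 5: u=1.127692  f(a)=-1.421e-14  f'(a)=-1.083e+00  a ← 45.058852 − (-1.421e-14/-1.083e+00) = 45.058852
converged: |Δa| < 1e-12 after 5 iterations
sag = a·(cosh(S/(2a)) − 1) = 45.058852·(cosh(1.127692) − 1) = 31.818291
T_max/T_min = cosh(S/(2a)) = 1.706150

a=45.059 sag=31.818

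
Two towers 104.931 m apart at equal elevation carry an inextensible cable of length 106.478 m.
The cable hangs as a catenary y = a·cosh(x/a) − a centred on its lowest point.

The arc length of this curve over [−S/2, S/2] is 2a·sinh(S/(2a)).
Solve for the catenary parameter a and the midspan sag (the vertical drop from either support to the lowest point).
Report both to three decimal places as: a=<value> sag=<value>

a=176.791 sag=7.842

seed: a₀ = √(S³/(24(L−S))) = √(104.931³/(24·1.547)) = 176.402583
iter 1: u=0.297419  f(a)=+6.857e-03  f'(a)=-1.770e-02  a ← 176.402583 − (+6.857e-03/-1.770e-02) = 176.790073
iter 2: u=0.296767  f(a)=+2.266e-05  f'(a)=-1.758e-02  a ← 176.790073 − (+2.266e-05/-1.758e-02) = 176.791362
iter 3: u=0.296765  f(a)=+2.492e-10  f'(a)=-1.758e-02  a ← 176.791362 − (+2.492e-10/-1.758e-02) = 176.791362
iter 4: u=0.296765  f(a)=+1.421e-14  f'(a)=-1.758e-02  a ← 176.791362 − (+1.421e-14/-1.758e-02) = 176.791362
converged: |Δa| < 1e-12 after 4 iterations
sag = a·(cosh(S/(2a)) − 1) = 176.791362·(cosh(0.296765) − 1) = 7.842267
T_max/T_min = cosh(S/(2a)) = 1.044359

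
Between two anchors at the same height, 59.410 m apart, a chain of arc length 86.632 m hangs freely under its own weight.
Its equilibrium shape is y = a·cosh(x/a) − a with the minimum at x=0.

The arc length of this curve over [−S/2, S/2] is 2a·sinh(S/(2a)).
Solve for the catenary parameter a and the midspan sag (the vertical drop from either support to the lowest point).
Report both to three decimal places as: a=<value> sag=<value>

seed: a₀ = √(S³/(24(L−S))) = √(59.410³/(24·27.222)) = 17.915284
iter 1: u=1.658081  f(a)=+3.997e+00  f'(a)=-3.961e+00  a ← 17.915284 − (+3.997e+00/-3.961e+00) = 18.924302
iter 2: u=1.569675  f(a)=+3.625e-01  f'(a)=-3.272e+00  a ← 18.924302 − (+3.625e-01/-3.272e+00) = 19.035085
iter 3: u=1.560539  f(a)=+3.639e-03  f'(a)=-3.207e+00  a ← 19.035085 − (+3.639e-03/-3.207e+00) = 19.036220
iter 4: u=1.560446  f(a)=+3.749e-07  f'(a)=-3.206e+00  a ← 19.036220 − (+3.749e-07/-3.206e+00) = 19.036220
iter 5: u=1.560446  f(a)=-1.421e-14  f'(a)=-3.206e+00  a ← 19.036220 − (-1.421e-14/-3.206e+00) = 19.036220
converged: |Δa| < 1e-12 after 5 iterations
sag = a·(cosh(S/(2a)) − 1) = 19.036220·(cosh(1.560446) − 1) = 28.278191
T_max/T_min = cosh(S/(2a)) = 2.485494

a=19.036 sag=28.278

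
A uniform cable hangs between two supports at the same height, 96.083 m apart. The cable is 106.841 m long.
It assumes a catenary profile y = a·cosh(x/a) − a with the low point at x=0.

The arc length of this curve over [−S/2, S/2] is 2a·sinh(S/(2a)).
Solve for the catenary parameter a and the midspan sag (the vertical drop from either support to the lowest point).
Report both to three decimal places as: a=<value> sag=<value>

seed: a₀ = √(S³/(24(L−S))) = √(96.083³/(24·10.758)) = 58.613606
iter 1: u=0.819631  f(a)=+3.672e-01  f'(a)=-3.923e-01  a ← 58.613606 − (+3.672e-01/-3.923e-01) = 59.549506
iter 2: u=0.806749  f(a)=+8.979e-03  f'(a)=-3.734e-01  a ← 59.549506 − (+8.979e-03/-3.734e-01) = 59.573556
iter 3: u=0.806423  f(a)=+5.668e-06  f'(a)=-3.729e-01  a ← 59.573556 − (+5.668e-06/-3.729e-01) = 59.573571
iter 4: u=0.806423  f(a)=+2.260e-12  f'(a)=-3.729e-01  a ← 59.573571 − (+2.260e-12/-3.729e-01) = 59.573571
converged: |Δa| < 1e-12 after 4 iterations
sag = a·(cosh(S/(2a)) − 1) = 59.573571·(cosh(0.806423) − 1) = 20.443678
T_max/T_min = cosh(S/(2a)) = 1.343167

a=59.574 sag=20.444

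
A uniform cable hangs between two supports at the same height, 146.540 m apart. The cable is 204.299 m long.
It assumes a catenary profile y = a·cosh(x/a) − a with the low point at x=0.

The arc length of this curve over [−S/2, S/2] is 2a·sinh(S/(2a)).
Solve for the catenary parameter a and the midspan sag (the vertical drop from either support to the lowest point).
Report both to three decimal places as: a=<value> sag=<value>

a=50.240 sag=63.596

seed: a₀ = √(S³/(24(L−S))) = √(146.540³/(24·57.759)) = 47.645164
iter 1: u=1.537827  f(a)=+7.227e+00  f'(a)=-3.049e+00  a ← 47.645164 − (+7.227e+00/-3.049e+00) = 50.015878
iter 2: u=1.464935  f(a)=+5.744e-01  f'(a)=-2.582e+00  a ← 50.015878 − (+5.744e-01/-2.582e+00) = 50.238398
iter 3: u=1.458446  f(a)=+4.322e-03  f'(a)=-2.543e+00  a ← 50.238398 − (+4.322e-03/-2.543e+00) = 50.240097
iter 4: u=1.458397  f(a)=+2.486e-07  f'(a)=-2.543e+00  a ← 50.240097 − (+2.486e-07/-2.543e+00) = 50.240097
iter 5: u=1.458397  f(a)=+0.000e+00  f'(a)=-2.543e+00  a ← 50.240097 − (+0.000e+00/-2.543e+00) = 50.240097
converged: |Δa| < 1e-12 after 5 iterations
sag = a·(cosh(S/(2a)) − 1) = 50.240097·(cosh(1.458397) − 1) = 63.595696
T_max/T_min = cosh(S/(2a)) = 2.265835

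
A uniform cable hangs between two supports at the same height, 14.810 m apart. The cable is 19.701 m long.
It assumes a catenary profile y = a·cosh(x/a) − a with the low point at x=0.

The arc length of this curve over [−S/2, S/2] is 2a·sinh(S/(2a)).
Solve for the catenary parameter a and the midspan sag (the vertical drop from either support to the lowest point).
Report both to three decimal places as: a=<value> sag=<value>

a=5.504 sag=5.780

seed: a₀ = √(S³/(24(L−S))) = √(14.810³/(24·4.891)) = 5.260513
iter 1: u=1.407657  f(a)=+5.081e-01  f'(a)=-2.255e+00  a ← 5.260513 − (+5.081e-01/-2.255e+00) = 5.485822
iter 2: u=1.349843  f(a)=+3.446e-02  f'(a)=-1.959e+00  a ← 5.485822 − (+3.446e-02/-1.959e+00) = 5.503419
iter 3: u=1.345527  f(a)=+1.841e-04  f'(a)=-1.938e+00  a ← 5.503419 − (+1.841e-04/-1.938e+00) = 5.503514
iter 4: u=1.345504  f(a)=+5.316e-09  f'(a)=-1.938e+00  a ← 5.503514 − (+5.316e-09/-1.938e+00) = 5.503514
iter 5: u=1.345504  f(a)=-3.553e-15  f'(a)=-1.938e+00  a ← 5.503514 − (-3.553e-15/-1.938e+00) = 5.503514
converged: |Δa| < 1e-12 after 5 iterations
sag = a·(cosh(S/(2a)) − 1) = 5.503514·(cosh(1.345504) − 1) = 5.780147
T_max/T_min = cosh(S/(2a)) = 2.050265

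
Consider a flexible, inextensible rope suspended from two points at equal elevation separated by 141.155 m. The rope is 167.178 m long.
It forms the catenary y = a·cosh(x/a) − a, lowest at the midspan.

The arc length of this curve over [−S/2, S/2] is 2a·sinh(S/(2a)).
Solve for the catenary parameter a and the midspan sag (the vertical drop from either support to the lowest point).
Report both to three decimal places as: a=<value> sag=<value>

a=68.888 sag=39.430

seed: a₀ = √(S³/(24(L−S))) = √(141.155³/(24·26.023)) = 67.105806
iter 1: u=1.051735  f(a)=+1.478e+00  f'(a)=-8.648e-01  a ← 67.105806 − (+1.478e+00/-8.648e-01) = 68.814527
iter 2: u=1.025619  f(a)=+5.832e-02  f'(a)=-7.978e-01  a ← 68.814527 − (+5.832e-02/-7.978e-01) = 68.887636
iter 3: u=1.024531  f(a)=+9.912e-05  f'(a)=-7.951e-01  a ← 68.887636 − (+9.912e-05/-7.951e-01) = 68.887760
iter 4: u=1.024529  f(a)=+2.874e-10  f'(a)=-7.951e-01  a ← 68.887760 − (+2.874e-10/-7.951e-01) = 68.887760
iter 5: u=1.024529  f(a)=+2.842e-14  f'(a)=-7.951e-01  a ← 68.887760 − (+2.842e-14/-7.951e-01) = 68.887760
converged: |Δa| < 1e-12 after 5 iterations
sag = a·(cosh(S/(2a)) − 1) = 68.887760·(cosh(1.024529) − 1) = 39.429572
T_max/T_min = cosh(S/(2a)) = 1.572374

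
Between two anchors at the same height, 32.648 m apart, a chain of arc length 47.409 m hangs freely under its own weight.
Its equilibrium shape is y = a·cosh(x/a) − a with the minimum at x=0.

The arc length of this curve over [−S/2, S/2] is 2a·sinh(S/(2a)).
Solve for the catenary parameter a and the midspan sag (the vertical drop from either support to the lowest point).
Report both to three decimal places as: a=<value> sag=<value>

seed: a₀ = √(S³/(24(L−S))) = √(32.648³/(24·14.761)) = 9.911089
iter 1: u=1.647044  f(a)=+2.136e+00  f'(a)=-3.869e+00  a ← 9.911089 − (+2.136e+00/-3.869e+00) = 10.463278
iter 2: u=1.560123  f(a)=+1.915e-01  f'(a)=-3.204e+00  a ← 10.463278 − (+1.915e-01/-3.204e+00) = 10.523067
iter 3: u=1.551259  f(a)=+1.875e-03  f'(a)=-3.141e+00  a ← 10.523067 − (+1.875e-03/-3.141e+00) = 10.523664
iter 4: u=1.551171  f(a)=+1.835e-07  f'(a)=-3.141e+00  a ← 10.523664 − (+1.835e-07/-3.141e+00) = 10.523664
iter 5: u=1.551171  f(a)=+7.105e-15  f'(a)=-3.141e+00  a ← 10.523664 − (+7.105e-15/-3.141e+00) = 10.523664
converged: |Δa| < 1e-12 after 5 iterations
sag = a·(cosh(S/(2a)) − 1) = 10.523664·(cosh(1.551171) − 1) = 15.411849
T_max/T_min = cosh(S/(2a)) = 2.464495

a=10.524 sag=15.412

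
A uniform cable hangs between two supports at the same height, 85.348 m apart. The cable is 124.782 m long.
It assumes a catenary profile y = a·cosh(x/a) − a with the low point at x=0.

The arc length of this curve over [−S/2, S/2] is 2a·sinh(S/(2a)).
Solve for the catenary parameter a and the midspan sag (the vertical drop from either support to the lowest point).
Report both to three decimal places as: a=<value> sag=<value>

seed: a₀ = √(S³/(24(L−S))) = √(85.348³/(24·39.434)) = 25.630022
iter 1: u=1.665000  f(a)=+5.841e+00  f'(a)=-4.019e+00  a ← 25.630022 − (+5.841e+00/-4.019e+00) = 27.083316
iter 2: u=1.575656  f(a)=+5.336e-01  f'(a)=-3.316e+00  a ← 27.083316 − (+5.336e-01/-3.316e+00) = 27.244268
iter 3: u=1.566348  f(a)=+5.443e-03  f'(a)=-3.248e+00  a ← 27.244268 − (+5.443e-03/-3.248e+00) = 27.245943
iter 4: u=1.566252  f(a)=+5.791e-07  f'(a)=-3.247e+00  a ← 27.245943 − (+5.791e-07/-3.247e+00) = 27.245943
iter 5: u=1.566252  f(a)=+1.421e-14  f'(a)=-3.247e+00  a ← 27.245943 − (+1.421e-14/-3.247e+00) = 27.245943
converged: |Δa| < 1e-12 after 5 iterations
sag = a·(cosh(S/(2a)) − 1) = 27.245943·(cosh(1.566252) − 1) = 40.834732
T_max/T_min = cosh(S/(2a)) = 2.498745

a=27.246 sag=40.835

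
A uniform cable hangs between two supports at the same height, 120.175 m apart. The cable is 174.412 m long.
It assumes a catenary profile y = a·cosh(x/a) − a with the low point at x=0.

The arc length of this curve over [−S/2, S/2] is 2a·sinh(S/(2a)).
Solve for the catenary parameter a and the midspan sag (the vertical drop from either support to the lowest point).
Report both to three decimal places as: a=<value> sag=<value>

a=38.768 sag=56.667

seed: a₀ = √(S³/(24(L−S))) = √(120.175³/(24·54.237)) = 36.514701
iter 1: u=1.645570  f(a)=+7.835e+00  f'(a)=-3.857e+00  a ← 36.514701 − (+7.835e+00/-3.857e+00) = 38.546133
iter 2: u=1.558846  f(a)=+7.014e-01  f'(a)=-3.195e+00  a ← 38.546133 − (+7.014e-01/-3.195e+00) = 38.765678
iter 3: u=1.550018  f(a)=+6.841e-03  f'(a)=-3.133e+00  a ← 38.765678 − (+6.841e-03/-3.133e+00) = 38.767862
iter 4: u=1.549931  f(a)=+6.648e-07  f'(a)=-3.132e+00  a ← 38.767862 − (+6.648e-07/-3.132e+00) = 38.767862
iter 5: u=1.549931  f(a)=+2.842e-14  f'(a)=-3.132e+00  a ← 38.767862 − (+2.842e-14/-3.132e+00) = 38.767862
converged: |Δa| < 1e-12 after 5 iterations
sag = a·(cosh(S/(2a)) − 1) = 38.767862·(cosh(1.549931) − 1) = 56.667108
T_max/T_min = cosh(S/(2a)) = 2.461703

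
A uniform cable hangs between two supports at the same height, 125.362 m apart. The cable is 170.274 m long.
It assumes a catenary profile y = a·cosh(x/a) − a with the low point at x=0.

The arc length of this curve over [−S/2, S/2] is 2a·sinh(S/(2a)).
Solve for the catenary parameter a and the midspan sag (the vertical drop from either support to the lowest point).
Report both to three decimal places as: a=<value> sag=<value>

a=44.883 sag=51.360

seed: a₀ = √(S³/(24(L−S))) = √(125.362³/(24·44.912)) = 42.752553
iter 1: u=1.466135  f(a)=+5.082e+00  f'(a)=-2.589e+00  a ← 42.752553 − (+5.082e+00/-2.589e+00) = 44.715522
iter 2: u=1.401773  f(a)=+3.709e-01  f'(a)=-2.223e+00  a ← 44.715522 − (+3.709e-01/-2.223e+00) = 44.882358
iter 3: u=1.396562  f(a)=+2.321e-03  f'(a)=-2.196e+00  a ← 44.882358 − (+2.321e-03/-2.196e+00) = 44.883415
iter 4: u=1.396529  f(a)=+9.208e-08  f'(a)=-2.195e+00  a ← 44.883415 − (+9.208e-08/-2.195e+00) = 44.883415
iter 5: u=1.396529  f(a)=+0.000e+00  f'(a)=-2.195e+00  a ← 44.883415 − (+0.000e+00/-2.195e+00) = 44.883415
converged: |Δa| < 1e-12 after 5 iterations
sag = a·(cosh(S/(2a)) − 1) = 44.883415·(cosh(1.396529) − 1) = 51.360181
T_max/T_min = cosh(S/(2a)) = 2.144302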